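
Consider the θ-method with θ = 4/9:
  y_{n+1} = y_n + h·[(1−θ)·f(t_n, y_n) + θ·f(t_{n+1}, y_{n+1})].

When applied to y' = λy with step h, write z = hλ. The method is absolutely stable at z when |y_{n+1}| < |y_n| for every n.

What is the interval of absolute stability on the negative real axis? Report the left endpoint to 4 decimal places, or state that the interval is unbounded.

z∈(-18.0000,0).

Set f=λy, z=hλ:
  y_{n+1} = y_n + z·[5/9·y_n + 4/9·y_{n+1}] ⇒ (1 − 4/9z)y_{n+1} = (1 + 5/9z)y_n
  ⇒ R(z) = (1 + 5/9z)/(1 − 4/9z).

Find x<0 with |R(x)|<1.
x=-1.13: |R|=0.2478
R=−1: 1+5/9x = −1+4/9x ⇒ -1/9x=2 ⇒ x=2/(-1/9)=-18.0000
Confirm numerically:
  x=-17.706: |R|=0.99632 <1
  x=-9.999: |R|=0.83670 <1
  x=-9.959: |R|=0.83535 <1
  x=-8.722: |R|=0.78860 <1
  x=-18.311: |R|=1.00378 >1
  x=-18.100: |R|=1.00123 >1
So |R|<1 on (-18.0000, 0).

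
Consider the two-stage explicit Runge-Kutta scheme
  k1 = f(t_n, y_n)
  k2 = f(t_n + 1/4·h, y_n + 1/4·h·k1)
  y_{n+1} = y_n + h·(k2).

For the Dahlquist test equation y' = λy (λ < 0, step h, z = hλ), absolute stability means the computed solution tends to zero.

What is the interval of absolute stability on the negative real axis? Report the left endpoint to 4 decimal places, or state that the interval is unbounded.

On y'=λy, z=hλ:
  k1=λy_n ⇒ h·k1=z·y_n;  k2=λ(1+1/4z)y_n ⇒ h·k2=z(1+1/4z)y_n
  y_{n+1}/y_n = 1 + z(1+1/4z) = 1 + z + 1/4z²
  R(z) = 1 + z + 1/4z².

Find x<0 with |R(x)|<1.
x=-1.76: |R|=0.0144
R=1: x+1/4x²=0 ⇒ x=−4=-4.0000; min R=1−1/(4·1/4)=0.0000>−1
Confirm numerically:
  x=-3.789: |R|=0.80013 <1
  x=-3.538: |R|=0.59136 <1
  x=-3.424: |R|=0.50694 <1
  x=-4.545: |R|=1.61926 >1
  x=-4.403: |R|=1.44360 >1
  x=-4.158: |R|=1.16424 >1
So |R|<1 on (-4.0000, 0).

z∈(-4.0000,0).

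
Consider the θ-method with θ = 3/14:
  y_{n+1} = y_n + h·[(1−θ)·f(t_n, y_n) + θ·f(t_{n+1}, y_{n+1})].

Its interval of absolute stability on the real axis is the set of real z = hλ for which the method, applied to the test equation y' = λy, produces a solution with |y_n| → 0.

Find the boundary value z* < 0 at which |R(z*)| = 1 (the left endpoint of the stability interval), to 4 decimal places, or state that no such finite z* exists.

left endpoint -3.5000.

Test eqn y'=λy, z=hλ:
  y_{n+1} = y_n + z·[11/14·y_n + 3/14·y_{n+1}] ⇒ (1 − 3/14z)y_{n+1} = (1 + 11/14z)y_n
  Hence R(z) = (1 + 11/14z)/(1 − 3/14z).

Boundary: |R(x)|=1, x<0.
x=-1.45: |R|=0.1063
R=−1: 1+11/14x = −1+3/14x ⇒ -4/7x=2 ⇒ x=2/(-4/7)=-3.5000
Confirm numerically:
  x=-2.390: |R|=0.58054 <1
  x=-2.215: |R|=0.50206 <1
  x=-1.880: |R|=0.34012 <1
  x=-4.077: |R|=1.17597 >1
  x=-3.979: |R|=1.14774 >1
  x=-3.705: |R|=1.06530 >1
Interval (-3.5000, 0).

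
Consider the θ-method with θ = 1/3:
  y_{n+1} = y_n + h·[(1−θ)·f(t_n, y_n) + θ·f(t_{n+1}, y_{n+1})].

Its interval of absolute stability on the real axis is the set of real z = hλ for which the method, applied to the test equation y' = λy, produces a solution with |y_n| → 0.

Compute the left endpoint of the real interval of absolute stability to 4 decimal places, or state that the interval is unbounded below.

On y'=λy, z=hλ:
  y_{n+1} = y_n + z·[2/3·y_n + 1/3·y_{n+1}] ⇒ (1 − 1/3z)y_{n+1} = (1 + 2/3z)y_n
  R(z) = (1 + 2/3z)/(1 − 1/3z).

Need |R(x)|<1, x<0.
x=-1.26: |R|=0.1127
R=−1: 1+2/3x = −1+1/3x ⇒ -1/3x=2 ⇒ x=2/(-1/3)=-6.0000
Confirm numerically:
  x=-5.467: |R|=0.93705 <1
  x=-5.350: |R|=0.92216 <1
  x=-4.639: |R|=0.82184 <1
  x=-2.920: |R|=0.47973 <1
  x=-6.191: |R|=1.02078 >1
  x=-6.067: |R|=1.00739 >1
Stable set (-6.0000, 0).

left endpoint -6.0000.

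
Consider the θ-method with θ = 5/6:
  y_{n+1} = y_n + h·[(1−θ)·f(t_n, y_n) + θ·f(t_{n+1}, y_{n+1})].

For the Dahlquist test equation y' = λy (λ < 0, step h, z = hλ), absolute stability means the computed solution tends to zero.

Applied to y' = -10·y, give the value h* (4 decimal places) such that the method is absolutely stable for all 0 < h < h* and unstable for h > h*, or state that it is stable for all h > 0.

unbounded; (−∞, 0). Any h>0 works for λ=-10.

Test eqn y'=λy, z=hλ:
  y_{n+1} = y_n + z·[1/6·y_n + 5/6·y_{n+1}] ⇒ (1 − 5/6z)y_{n+1} = (1 + 1/6z)y_n
  so R(z) = (1 + 1/6z)/(1 − 5/6z).

Boundary: |R(x)|=1, x<0.
x=-0.5: |R|=0.6471
x=-2: |R|=0.2500
x=-10: |R|=0.0714
x=-100: |R|=0.1858
θ=5/6≥1/2 ⇒ |1+1/6x|<|1−5/6x| ∀x<0 ⇒ interval (−∞,0).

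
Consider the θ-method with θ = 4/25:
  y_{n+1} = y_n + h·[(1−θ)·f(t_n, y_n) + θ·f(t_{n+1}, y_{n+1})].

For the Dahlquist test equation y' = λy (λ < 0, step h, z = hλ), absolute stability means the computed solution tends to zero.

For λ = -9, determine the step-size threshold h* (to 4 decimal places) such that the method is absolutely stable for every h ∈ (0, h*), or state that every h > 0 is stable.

(-2.9412,0); λ=-9 ⇒ h* = (50/17)/9 = 0.3268.

With y'=λy (z=hλ):
  y_{n+1} = y_n + z·[21/25·y_n + 4/25·y_{n+1}] ⇒ (1 − 4/25z)y_{n+1} = (1 + 21/25z)y_n
  R(z) = (1 + 21/25z)/(1 − 4/25z).

Find x<0 with |R(x)|<1.
x=-1.57: |R|=0.2548
R=−1: 1+21/25x = −1+4/25x ⇒ -17/25x=2 ⇒ x=2/(-17/25)=-2.9412
Confirm numerically:
  x=-2.411: |R|=0.73984 <1
  x=-2.383: |R|=0.72521 <1
  x=-2.180: |R|=0.61625 <1
  x=-1.756: |R|=0.37085 <1
  x=-3.422: |R|=1.21128 >1
  x=-3.163: |R|=1.10015 >1
  x=-3.127: |R|=1.08422 >1
So |R|<1 on (-2.9412, 0).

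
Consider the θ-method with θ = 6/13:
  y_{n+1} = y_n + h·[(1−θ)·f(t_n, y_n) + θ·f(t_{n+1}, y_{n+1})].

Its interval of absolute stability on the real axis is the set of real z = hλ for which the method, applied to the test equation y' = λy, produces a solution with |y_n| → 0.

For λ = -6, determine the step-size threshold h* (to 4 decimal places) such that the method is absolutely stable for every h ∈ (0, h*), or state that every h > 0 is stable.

(-26.0000,0); λ=-6 ⇒ h* = (26)/6 = 4.3333.

With y'=λy (z=hλ):
  y_{n+1} = y_n + z·[7/13·y_n + 6/13·y_{n+1}] ⇒ (1 − 6/13z)y_{n+1} = (1 + 7/13z)y_n
  Hence R(z) = (1 + 7/13z)/(1 − 6/13z).

Boundary: |R(x)|=1, x<0.
x=-1.1: |R|=0.2704
R=−1: 1+7/13x = −1+6/13x ⇒ -1/13x=2 ⇒ x=2/(-1/13)=-26.0000
Confirm numerically:
  x=-18.902: |R|=0.94385 <1
  x=-18.776: |R|=0.94251 <1
  x=-14.960: |R|=0.89257 <1
  x=-26.223: |R|=1.00131 >1
  x=-26.183: |R|=1.00108 >1
  x=-26.057: |R|=1.00034 >1
So |R|<1 on (-26.0000, 0).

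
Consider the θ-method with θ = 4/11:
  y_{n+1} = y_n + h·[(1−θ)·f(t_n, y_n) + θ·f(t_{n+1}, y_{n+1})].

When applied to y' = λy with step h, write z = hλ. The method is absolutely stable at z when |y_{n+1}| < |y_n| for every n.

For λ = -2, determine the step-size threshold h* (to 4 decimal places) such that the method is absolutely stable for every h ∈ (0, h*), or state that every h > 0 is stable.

With y'=λy (z=hλ):
  y_{n+1} = y_n + z·[7/11·y_n + 4/11·y_{n+1}] ⇒ (1 − 4/11z)y_{n+1} = (1 + 7/11z)y_n
  ⇒ R(z) = (1 + 7/11z)/(1 − 4/11z).

Need |R(x)|<1, x<0.
x=-1.73: |R|=0.0619
R=−1: 1+7/11x = −1+4/11x ⇒ -3/11x=2 ⇒ x=2/(-3/11)=-7.3333
Confirm numerically:
  x=-6.237: |R|=0.90851 <1
  x=-6.007: |R|=0.88641 <1
  x=-3.386: |R|=0.51752 <1
  x=-3.209: |R|=0.48091 <1
  x=-7.825: |R|=1.03487 >1
  x=-7.376: |R|=1.00316 >1
Interval (-7.3333, 0).

(-7.3333,0); λ=-2 ⇒ h* = (22/3)/2 = 3.6667.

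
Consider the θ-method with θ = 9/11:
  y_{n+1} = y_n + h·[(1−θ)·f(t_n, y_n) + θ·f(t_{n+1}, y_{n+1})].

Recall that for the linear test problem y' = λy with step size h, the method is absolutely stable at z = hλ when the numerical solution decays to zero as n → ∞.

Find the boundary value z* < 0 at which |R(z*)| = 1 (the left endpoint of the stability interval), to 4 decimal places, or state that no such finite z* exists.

unbounded; (−∞, 0).

Test eqn y'=λy, z=hλ:
  y_{n+1} = y_n + z·[2/11·y_n + 9/11·y_{n+1}] ⇒ (1 − 9/11z)y_{n+1} = (1 + 2/11z)y_n
  Hence R(z) = (1 + 2/11z)/(1 − 9/11z).

Find x<0 with |R(x)|<1.
x=-0.9: |R|=0.4817
x=-2: |R|=0.2414
x=-10: |R|=0.0891
x=-100: |R|=0.2075
θ=9/11≥1/2 ⇒ |1+2/11x|<|1−9/11x| ∀x<0 ⇒ unbounded interval.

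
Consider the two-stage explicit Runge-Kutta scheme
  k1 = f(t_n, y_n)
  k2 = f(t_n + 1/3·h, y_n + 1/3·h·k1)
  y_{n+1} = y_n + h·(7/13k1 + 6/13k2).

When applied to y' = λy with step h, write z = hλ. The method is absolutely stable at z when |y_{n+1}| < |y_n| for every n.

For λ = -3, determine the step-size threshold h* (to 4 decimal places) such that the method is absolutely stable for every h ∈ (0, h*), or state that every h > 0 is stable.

With y'=λy (z=hλ):
  k1=λy_n ⇒ h·k1=z·y_n;  k2=λ(1+1/3z)y_n ⇒ h·k2=z(1+1/3z)y_n
  y_{n+1}/y_n = 1 + 7/13z + 6/13z(1+1/3z) = 1 + z + 2/13z²
  so R(z) = 1 + z + 2/13z².

Find x<0 with |R(x)|<1.
x=-0.57: |R|=0.4800
R=1: x+2/13x²=0 ⇒ x=−13/2=-6.5000; min R=1−1/(4·2/13)=-0.6250>−1
Confirm numerically:
  x=-6.467: |R|=0.96717 <1
  x=-5.754: |R|=0.33962 <1
  x=-2.816: |R|=0.59602 <1
  x=-6.921: |R|=1.44827 >1
  x=-6.683: |R|=1.18815 >1
Stable set (-6.5000, 0).

(-6.5000,0); λ=-3 ⇒ h* = (13/2)/3 = 2.1667.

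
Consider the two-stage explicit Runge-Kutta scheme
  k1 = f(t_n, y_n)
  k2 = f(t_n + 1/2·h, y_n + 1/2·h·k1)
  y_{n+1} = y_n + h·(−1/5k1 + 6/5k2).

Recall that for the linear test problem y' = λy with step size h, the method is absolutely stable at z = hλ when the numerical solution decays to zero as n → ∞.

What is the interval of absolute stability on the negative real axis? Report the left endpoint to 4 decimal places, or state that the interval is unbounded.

On y'=λy, z=hλ:
  k1=λy_n ⇒ h·k1=z·y_n;  k2=λ(1+1/2z)y_n ⇒ h·k2=z(1+1/2z)y_n
  y_{n+1}/y_n = 1 − 1/5z + 6/5z(1+1/2z) = 1 + z + 3/5z²
  ⇒ R(z) = 1 + z + 3/5z².

Solve |R(x)|<1 on ℝ⁻.
x=-1.42: |R|=0.7898
R=1: x+3/5x²=0 ⇒ x=−5/3=-1.6667; min R=1−1/(4·3/5)=0.5833>−1
Confirm numerically:
  x=-1.484: |R|=0.83735 <1
  x=-1.325: |R|=0.72837 <1
  x=-1.313: |R|=0.72138 <1
  x=-2.144: |R|=1.61404 >1
  x=-2.136: |R|=1.60150 >1
  x=-1.786: |R|=1.12788 >1
Interval (-1.6667, 0).

z∈(-1.6667,0).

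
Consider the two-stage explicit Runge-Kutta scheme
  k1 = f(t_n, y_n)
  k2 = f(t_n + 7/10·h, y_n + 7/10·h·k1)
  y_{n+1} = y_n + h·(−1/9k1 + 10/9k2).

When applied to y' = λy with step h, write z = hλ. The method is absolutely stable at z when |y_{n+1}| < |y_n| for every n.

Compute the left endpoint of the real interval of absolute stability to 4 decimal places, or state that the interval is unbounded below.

z* = -1.2857.

On y'=λy, z=hλ:
  k1=λy_n ⇒ h·k1=z·y_n;  k2=λ(1+7/10z)y_n ⇒ h·k2=z(1+7/10z)y_n
  y_{n+1}/y_n = 1 − 1/9z + 10/9z(1+7/10z) = 1 + z + 7/9z²
  R(z) = 1 + z + 7/9z².

Need |R(x)|<1, x<0.
x=-1.06: |R|=0.8139
R=1: x+7/9x²=0 ⇒ x=−9/7=-1.2857; min R=1−1/(4·7/9)=0.6786>−1
Confirm numerically:
  x=-1.059: |R|=0.81326 <1
  x=-0.917: |R|=0.73702 <1
  x=-0.900: |R|=0.73000 <1
  x=-0.891: |R|=0.72646 <1
  x=-1.556: |R|=1.32711 >1
  x=-1.493: |R|=1.24070 >1
  x=-1.423: |R|=1.15194 >1
Stable set (-1.2857, 0).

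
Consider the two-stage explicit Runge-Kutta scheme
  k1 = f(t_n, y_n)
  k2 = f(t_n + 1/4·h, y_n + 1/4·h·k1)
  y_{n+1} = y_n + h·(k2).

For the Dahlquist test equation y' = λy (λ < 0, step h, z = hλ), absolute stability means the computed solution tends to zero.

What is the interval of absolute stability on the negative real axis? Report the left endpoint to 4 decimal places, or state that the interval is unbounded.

(-4.0000, 0).

Set f=λy, z=hλ:
  k1=λy_n ⇒ h·k1=z·y_n;  k2=λ(1+1/4z)y_n ⇒ h·k2=z(1+1/4z)y_n
  y_{n+1}/y_n = 1 + z(1+1/4z) = 1 + z + 1/4z²
  so R(z) = 1 + z + 1/4z².

Boundary: |R(x)|=1, x<0.
x=-1.53: |R|=0.0552
R=1: x+1/4x²=0 ⇒ x=−4=-4.0000; min R=1−1/(4·1/4)=0.0000>−1
Confirm numerically:
  x=-3.233: |R|=0.38007 <1
  x=-3.092: |R|=0.29812 <1
  x=-2.604: |R|=0.09120 <1
  x=-1.831: |R|=0.00714 <1
  x=-4.260: |R|=1.27690 >1
  x=-4.048: |R|=1.04858 >1
  x=-4.041: |R|=1.04142 >1
So |R|<1 on (-4.0000, 0).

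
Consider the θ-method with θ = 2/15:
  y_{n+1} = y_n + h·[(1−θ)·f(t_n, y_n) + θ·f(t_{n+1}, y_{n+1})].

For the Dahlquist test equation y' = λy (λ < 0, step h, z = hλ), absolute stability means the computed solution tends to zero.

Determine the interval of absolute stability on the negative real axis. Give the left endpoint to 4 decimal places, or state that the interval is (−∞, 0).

Set f=λy, z=hλ:
  y_{n+1} = y_n + z·[13/15·y_n + 2/15·y_{n+1}] ⇒ (1 − 2/15z)y_{n+1} = (1 + 13/15z)y_n
  Hence R(z) = (1 + 13/15z)/(1 − 2/15z).

Find x<0 with |R(x)|<1.
x=-0.37: |R|=0.6474
R=−1: 1+13/15x = −1+2/15x ⇒ -11/15x=2 ⇒ x=2/(-11/15)=-2.7273
Confirm numerically:
  x=-2.702: |R|=0.98638 <1
  x=-1.979: |R|=0.56583 <1
  x=-1.204: |R|=0.03745 <1
  x=-3.091: |R|=1.18889 >1
  x=-2.750: |R|=1.01220 >1
Stable set (-2.7273, 0).

(-2.7273, 0).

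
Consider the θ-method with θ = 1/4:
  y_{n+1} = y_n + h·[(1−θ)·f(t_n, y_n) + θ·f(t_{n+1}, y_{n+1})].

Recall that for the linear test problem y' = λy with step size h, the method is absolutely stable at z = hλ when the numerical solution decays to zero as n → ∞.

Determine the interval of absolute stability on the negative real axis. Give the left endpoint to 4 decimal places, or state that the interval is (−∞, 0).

z∈(-4.0000,0).

With y'=λy (z=hλ):
  y_{n+1} = y_n + z·[3/4·y_n + 1/4·y_{n+1}] ⇒ (1 − 1/4z)y_{n+1} = (1 + 3/4z)y_n
  so R(z) = (1 + 3/4z)/(1 − 1/4z).

Boundary: |R(x)|=1, x<0.
x=-1.57: |R|=0.1275
R=−1: 1+3/4x = −1+1/4x ⇒ -1/2x=2 ⇒ x=2/(-1/2)=-4.0000
Confirm numerically:
  x=-2.785: |R|=0.64186 <1
  x=-2.369: |R|=0.48783 <1
  x=-2.104: |R|=0.37877 <1
  x=-4.527: |R|=1.12361 >1
  x=-4.403: |R|=1.09592 >1
  x=-4.383: |R|=1.09138 >1
Interval (-4.0000, 0).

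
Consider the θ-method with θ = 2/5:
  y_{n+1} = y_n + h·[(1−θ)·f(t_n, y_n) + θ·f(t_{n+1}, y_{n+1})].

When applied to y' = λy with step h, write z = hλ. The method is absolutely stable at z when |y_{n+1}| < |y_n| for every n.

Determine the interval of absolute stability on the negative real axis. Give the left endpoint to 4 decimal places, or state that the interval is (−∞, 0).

Set f=λy, z=hλ:
  y_{n+1} = y_n + z·[3/5·y_n + 2/5·y_{n+1}] ⇒ (1 − 2/5z)y_{n+1} = (1 + 3/5z)y_n
  R(z) = (1 + 3/5z)/(1 − 2/5z).

Need |R(x)|<1, x<0.
x=-0.7: |R|=0.4531
R=−1: 1+3/5x = −1+2/5x ⇒ -1/5x=2 ⇒ x=2/(-1/5)=-10.0000
Confirm numerically:
  x=-9.684: |R|=0.98703 <1
  x=-9.429: |R|=0.97607 <1
  x=-7.198: |R|=0.85554 <1
  x=-10.376: |R|=1.01460 >1
  x=-10.166: |R|=1.00655 >1
Stable set (-10.0000, 0).

(-10.0000, 0).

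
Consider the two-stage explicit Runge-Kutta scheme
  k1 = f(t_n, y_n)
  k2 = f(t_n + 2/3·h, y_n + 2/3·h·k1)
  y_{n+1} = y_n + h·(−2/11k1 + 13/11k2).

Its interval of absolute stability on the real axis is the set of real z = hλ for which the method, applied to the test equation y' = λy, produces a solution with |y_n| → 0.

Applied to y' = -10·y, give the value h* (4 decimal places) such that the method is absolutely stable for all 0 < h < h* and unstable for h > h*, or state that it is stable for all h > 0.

(-1.2692,0); λ=-10 ⇒ h* = (33/26)/10 = 0.1269.

On y'=λy, z=hλ:
  k1=λy_n ⇒ h·k1=z·y_n;  k2=λ(1+2/3z)y_n ⇒ h·k2=z(1+2/3z)y_n
  y_{n+1}/y_n = 1 − 2/11z + 13/11z(1+2/3z) = 1 + z + 26/33z²
  R(z) = 1 + z + 26/33z².

Solve |R(x)|<1 on ℝ⁻.
x=-0.92: |R|=0.7469
R=1: x+26/33x²=0 ⇒ x=−33/26=-1.2692; min R=1−1/(4·26/33)=0.6827>−1
Confirm numerically:
  x=-1.064: |R|=0.82795 <1
  x=-1.002: |R|=0.78903 <1
  x=-0.786: |R|=0.70075 <1
  x=-0.532: |R|=0.69099 <1
  x=-1.431: |R|=1.18239 >1
  x=-1.355: |R|=1.09157 >1
  x=-1.322: |R|=1.05496 >1
So |R|<1 on (-1.2692, 0).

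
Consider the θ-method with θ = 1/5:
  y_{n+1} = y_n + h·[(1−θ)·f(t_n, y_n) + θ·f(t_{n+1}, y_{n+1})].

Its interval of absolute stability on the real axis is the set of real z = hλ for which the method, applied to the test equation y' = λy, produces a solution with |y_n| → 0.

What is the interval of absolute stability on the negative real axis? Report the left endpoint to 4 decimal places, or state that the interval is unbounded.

On y'=λy, z=hλ:
  y_{n+1} = y_n + z·[4/5·y_n + 1/5·y_{n+1}] ⇒ (1 − 1/5z)y_{n+1} = (1 + 4/5z)y_n
  Hence R(z) = (1 + 4/5z)/(1 − 1/5z).

Need |R(x)|<1, x<0.
x=-1.55: |R|=0.1832
R=−1: 1+4/5x = −1+1/5x ⇒ -3/5x=2 ⇒ x=2/(-3/5)=-3.3333
Confirm numerically:
  x=-3.094: |R|=0.91129 <1
  x=-2.984: |R|=0.86874 <1
  x=-2.078: |R|=0.46793 <1
  x=-1.618: |R|=0.22242 <1
  x=-3.676: |R|=1.11849 >1
  x=-3.614: |R|=1.09775 >1
  x=-3.391: |R|=1.02062 >1
Interval (-3.3333, 0).

(-3.3333, 0).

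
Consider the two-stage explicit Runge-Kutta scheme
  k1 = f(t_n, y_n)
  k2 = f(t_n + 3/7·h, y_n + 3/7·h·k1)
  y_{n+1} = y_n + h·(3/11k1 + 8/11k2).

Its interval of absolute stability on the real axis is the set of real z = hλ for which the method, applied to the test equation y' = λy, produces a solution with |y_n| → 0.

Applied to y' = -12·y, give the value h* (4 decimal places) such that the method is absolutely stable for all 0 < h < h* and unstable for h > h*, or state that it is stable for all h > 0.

(-3.2083,0); λ=-12 ⇒ h* = (77/24)/12 = 0.2674.

On y'=λy, z=hλ:
  k1=λy_n ⇒ h·k1=z·y_n;  k2=λ(1+3/7z)y_n ⇒ h·k2=z(1+3/7z)y_n
  y_{n+1}/y_n = 1 + 3/11z + 8/11z(1+3/7z) = 1 + z + 24/77z²
  R(z) = 1 + z + 24/77z².

Boundary: |R(x)|=1, x<0.
x=-1.55: |R|=0.1988
R=1: x+24/77x²=0 ⇒ x=−77/24=-3.2083; min R=1−1/(4·24/77)=0.1979>−1
Confirm numerically:
  x=-3.088: |R|=0.88418 <1
  x=-2.925: |R|=0.74169 <1
  x=-1.535: |R|=0.19941 <1
  x=-3.627: |R|=1.47330 >1
  x=-3.528: |R|=1.35152 >1
Stable set (-3.2083, 0).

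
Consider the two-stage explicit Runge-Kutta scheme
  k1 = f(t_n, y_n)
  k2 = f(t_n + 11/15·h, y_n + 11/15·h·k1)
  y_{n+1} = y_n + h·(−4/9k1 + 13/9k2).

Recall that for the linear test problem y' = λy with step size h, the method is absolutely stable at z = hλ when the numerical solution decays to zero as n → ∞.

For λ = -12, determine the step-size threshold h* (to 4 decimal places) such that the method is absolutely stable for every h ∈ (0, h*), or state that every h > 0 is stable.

On y'=λy, z=hλ:
  k1=λy_n ⇒ h·k1=z·y_n;  k2=λ(1+11/15z)y_n ⇒ h·k2=z(1+11/15z)y_n
  y_{n+1}/y_n = 1 − 4/9z + 13/9z(1+11/15z) = 1 + z + 143/135z²
  ⇒ R(z) = 1 + z + 143/135z².

Solve |R(x)|<1 on ℝ⁻.
x=-1.79: |R|=2.6040
R=1: x+143/135x²=0 ⇒ x=−135/143=-0.9441; min R=1−1/(4·143/135)=0.7640>−1
Confirm numerically:
  x=-0.910: |R|=0.96717 <1
  x=-0.819: |R|=0.89151 <1
  x=-0.658: |R|=0.80062 <1
  x=-0.560: |R|=0.77218 <1
  x=-1.448: |R|=1.77295 >1
  x=-1.373: |R|=1.62384 >1
So |R|<1 on (-0.9441, 0).

(-0.9441,0); λ=-12 ⇒ h* = (135/143)/12 = 0.0787.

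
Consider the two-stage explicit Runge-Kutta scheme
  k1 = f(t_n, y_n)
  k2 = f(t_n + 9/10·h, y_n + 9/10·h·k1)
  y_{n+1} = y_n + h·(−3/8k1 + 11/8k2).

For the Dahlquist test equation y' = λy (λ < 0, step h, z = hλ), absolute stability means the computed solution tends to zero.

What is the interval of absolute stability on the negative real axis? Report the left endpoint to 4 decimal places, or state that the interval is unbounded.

z∈(-0.8081,0).

With y'=λy (z=hλ):
  k1=λy_n ⇒ h·k1=z·y_n;  k2=λ(1+9/10z)y_n ⇒ h·k2=z(1+9/10z)y_n
  y_{n+1}/y_n = 1 − 3/8z + 11/8z(1+9/10z) = 1 + z + 99/80z²
  R(z) = 1 + z + 99/80z².

Need |R(x)|<1, x<0.
x=-1.35: |R|=1.9053
R=1: x+99/80x²=0 ⇒ x=−80/99=-0.8081; min R=1−1/(4·99/80)=0.7980>−1
Confirm numerically:
  x=-0.682: |R|=0.89359 <1
  x=-0.606: |R|=0.84845 <1
  x=-0.410: |R|=0.79802 <1
  x=-1.194: |R|=1.57022 >1
  x=-1.177: |R|=1.53734 >1
  x=-0.835: |R|=1.02782 >1
Interval (-0.8081, 0).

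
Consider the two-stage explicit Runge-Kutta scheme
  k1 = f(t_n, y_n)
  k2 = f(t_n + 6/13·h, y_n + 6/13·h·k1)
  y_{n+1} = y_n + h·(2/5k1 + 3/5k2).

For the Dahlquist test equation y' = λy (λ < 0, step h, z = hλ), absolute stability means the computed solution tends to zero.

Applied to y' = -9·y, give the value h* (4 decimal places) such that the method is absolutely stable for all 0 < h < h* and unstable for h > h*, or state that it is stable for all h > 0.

(-3.6111,0); λ=-9 ⇒ h* = (65/18)/9 = 0.4012.

Test eqn y'=λy, z=hλ:
  k1=λy_n ⇒ h·k1=z·y_n;  k2=λ(1+6/13z)y_n ⇒ h·k2=z(1+6/13z)y_n
  y_{n+1}/y_n = 1 + 2/5z + 3/5z(1+6/13z) = 1 + z + 18/65z²
  Hence R(z) = 1 + z + 18/65z².

Find x<0 with |R(x)|<1.
x=-0.89: |R|=0.3294
R=1: x+18/65x²=0 ⇒ x=−65/18=-3.6111; min R=1−1/(4·18/65)=0.0972>−1
Confirm numerically:
  x=-2.624: |R|=0.28272 <1
  x=-2.315: |R|=0.16909 <1
  x=-2.167: |R|=0.13340 <1
  x=-4.189: |R|=1.67037 >1
  x=-3.931: |R|=1.34823 >1
  x=-3.777: |R|=1.17351 >1
Interval (-3.6111, 0).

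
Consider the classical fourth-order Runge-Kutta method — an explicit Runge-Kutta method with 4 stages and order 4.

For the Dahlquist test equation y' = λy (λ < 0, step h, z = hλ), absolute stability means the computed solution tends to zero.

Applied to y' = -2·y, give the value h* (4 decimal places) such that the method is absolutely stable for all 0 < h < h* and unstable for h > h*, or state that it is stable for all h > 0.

(-2.7853,0); λ=-2 ⇒ h* = 1.3926.

Set f=λy, z=hλ:
  order 4, 4-stage ⇒ R(z)=1+z+z^2/2+z^3/6+z^4/24
  (e.g. R(-1.68)=0.27284, |R|=0.27284)

Need |R(x)|<1, x<0.
x=-1.68: |R|=0.2728
|R(-2.5)|=0.6484 |R(-1.85)|=0.2940 |R(-0.98)|=0.3818
Bisect:
  x_lo=-3.5834 |R|=3.0381  x_hi=-0.3877 |R|=0.6787
  mid=-1.98555 |R|=0.32862 →hi
  mid=-2.78446 |R|=0.99874 →hi
  mid=-3.18391 |R|=1.78723 →lo
  mid=-2.98419 |R|=1.34368 →lo
  mid=-2.88432 |R|=1.15986 →lo
  mid=-2.83439 |R|=1.07658 →lo
  mid=-2.80943 |R|=1.03700 →lo
  mid=-2.79694 |R|=1.01771 →lo
  ...
  [-2.78544,-2.78524] ⇒ x*=-2.7853
Stable set (-2.7853, 0).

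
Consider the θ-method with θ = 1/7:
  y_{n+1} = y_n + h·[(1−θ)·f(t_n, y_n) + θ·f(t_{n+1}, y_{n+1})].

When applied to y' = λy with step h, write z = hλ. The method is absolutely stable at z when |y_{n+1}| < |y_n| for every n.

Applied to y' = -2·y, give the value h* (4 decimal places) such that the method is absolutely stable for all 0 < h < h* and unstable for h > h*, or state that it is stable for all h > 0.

(-2.8000,0); λ=-2 ⇒ h* = (14/5)/2 = 1.4000.

Test eqn y'=λy, z=hλ:
  y_{n+1} = y_n + z·[6/7·y_n + 1/7·y_{n+1}] ⇒ (1 − 1/7z)y_{n+1} = (1 + 6/7z)y_n
  ⇒ R(z) = (1 + 6/7z)/(1 − 1/7z).

Need |R(x)|<1, x<0.
x=-0.77: |R|=0.3063
R=−1: 1+6/7x = −1+1/7x ⇒ -5/7x=2 ⇒ x=2/(-5/7)=-2.8000
Confirm numerically:
  x=-2.475: |R|=0.82850 <1
  x=-1.805: |R|=0.43498 <1
  x=-1.718: |R|=0.37944 <1
  x=-3.325: |R|=1.25424 >1
  x=-3.287: |R|=1.23671 >1
  x=-3.058: |R|=1.12826 >1
So |R|<1 on (-2.8000, 0).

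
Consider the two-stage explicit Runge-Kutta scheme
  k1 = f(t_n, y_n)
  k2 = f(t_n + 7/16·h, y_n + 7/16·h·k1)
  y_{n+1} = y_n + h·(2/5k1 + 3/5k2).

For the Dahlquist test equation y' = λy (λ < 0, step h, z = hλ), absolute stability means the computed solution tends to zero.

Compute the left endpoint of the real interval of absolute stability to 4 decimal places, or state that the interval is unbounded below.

With y'=λy (z=hλ):
  k1=λy_n ⇒ h·k1=z·y_n;  k2=λ(1+7/16z)y_n ⇒ h·k2=z(1+7/16z)y_n
  y_{n+1}/y_n = 1 + 2/5z + 3/5z(1+7/16z) = 1 + z + 21/80z²
  so R(z) = 1 + z + 21/80z².

Find x<0 with |R(x)|<1.
x=-0.66: |R|=0.4543
R=1: x+21/80x²=0 ⇒ x=−80/21=-3.8095; min R=1−1/(4·21/80)=0.0476>−1
Confirm numerically:
  x=-2.630: |R|=0.18569 <1
  x=-2.465: |R|=0.13001 <1
  x=-2.312: |R|=0.09115 <1
  x=-4.326: |R|=1.58650 >1
  x=-4.034: |R|=1.23770 >1
  x=-3.851: |R|=1.04193 >1
Interval (-3.8095, 0).

left endpoint -3.8095.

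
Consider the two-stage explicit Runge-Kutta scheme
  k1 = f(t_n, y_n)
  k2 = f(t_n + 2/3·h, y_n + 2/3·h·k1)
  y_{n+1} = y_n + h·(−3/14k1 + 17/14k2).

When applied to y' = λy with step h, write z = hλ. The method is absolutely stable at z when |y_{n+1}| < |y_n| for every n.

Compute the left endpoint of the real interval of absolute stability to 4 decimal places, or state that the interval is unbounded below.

Test eqn y'=λy, z=hλ:
  k1=λy_n ⇒ h·k1=z·y_n;  k2=λ(1+2/3z)y_n ⇒ h·k2=z(1+2/3z)y_n
  y_{n+1}/y_n = 1 − 3/14z + 17/14z(1+2/3z) = 1 + z + 17/21z²
  Hence R(z) = 1 + z + 17/21z².

Boundary: |R(x)|=1, x<0.
x=-1.48: |R|=1.2932
R=1: x+17/21x²=0 ⇒ x=−21/17=-1.2353; min R=1−1/(4·17/21)=0.6912>−1
Confirm numerically:
  x=-1.146: |R|=0.91716 <1
  x=-1.084: |R|=0.86724 <1
  x=-0.695: |R|=0.69602 <1
  x=-0.615: |R|=0.69118 <1
  x=-1.458: |R|=1.26286 >1
  x=-1.370: |R|=1.14940 >1
  x=-1.318: |R|=1.08824 >1
Stable set (-1.2353, 0).

left endpoint -1.2353.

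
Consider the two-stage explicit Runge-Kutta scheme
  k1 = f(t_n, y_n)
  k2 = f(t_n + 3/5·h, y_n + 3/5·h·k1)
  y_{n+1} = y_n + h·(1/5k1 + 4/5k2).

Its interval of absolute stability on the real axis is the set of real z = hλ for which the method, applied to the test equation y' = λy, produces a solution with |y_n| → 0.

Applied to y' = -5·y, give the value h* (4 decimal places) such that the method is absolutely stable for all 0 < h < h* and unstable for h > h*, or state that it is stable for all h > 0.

On y'=λy, z=hλ:
  k1=λy_n ⇒ h·k1=z·y_n;  k2=λ(1+3/5z)y_n ⇒ h·k2=z(1+3/5z)y_n
  y_{n+1}/y_n = 1 + 1/5z + 4/5z(1+3/5z) = 1 + z + 12/25z²
  R(z) = 1 + z + 12/25z².

Boundary: |R(x)|=1, x<0.
x=-0.5: |R|=0.6200
R=1: x+12/25x²=0 ⇒ x=−25/12=-2.0833; min R=1−1/(4·12/25)=0.4792>−1
Confirm numerically:
  x=-1.844: |R|=0.78816 <1
  x=-1.578: |R|=0.61724 <1
  x=-1.013: |R|=0.47956 <1
  x=-2.429: |R|=1.40302 >1
  x=-2.295: |R|=1.23317 >1
  x=-2.123: |R|=1.04042 >1
So |R|<1 on (-2.0833, 0).

(-2.0833,0); λ=-5 ⇒ h* = (25/12)/5 = 0.4167.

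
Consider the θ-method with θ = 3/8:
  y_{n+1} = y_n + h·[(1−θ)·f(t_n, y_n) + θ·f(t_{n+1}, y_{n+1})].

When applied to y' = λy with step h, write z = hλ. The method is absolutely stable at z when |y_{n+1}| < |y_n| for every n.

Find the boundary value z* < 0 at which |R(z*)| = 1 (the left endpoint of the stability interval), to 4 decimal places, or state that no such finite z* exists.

Test eqn y'=λy, z=hλ:
  y_{n+1} = y_n + z·[5/8·y_n + 3/8·y_{n+1}] ⇒ (1 − 3/8z)y_{n+1} = (1 + 5/8z)y_n
  ⇒ R(z) = (1 + 5/8z)/(1 − 3/8z).

Boundary: |R(x)|=1, x<0.
x=-1.04: |R|=0.2518
R=−1: 1+5/8x = −1+3/8x ⇒ -1/4x=2 ⇒ x=2/(-1/4)=-8.0000
Confirm numerically:
  x=-7.640: |R|=0.97671 <1
  x=-6.877: |R|=0.92155 <1
  x=-6.609: |R|=0.90003 <1
  x=-6.412: |R|=0.88339 <1
  x=-8.317: |R|=1.01924 >1
  x=-8.306: |R|=1.01859 >1
  x=-8.053: |R|=1.00330 >1
Interval (-8.0000, 0).

z* = -8.0000.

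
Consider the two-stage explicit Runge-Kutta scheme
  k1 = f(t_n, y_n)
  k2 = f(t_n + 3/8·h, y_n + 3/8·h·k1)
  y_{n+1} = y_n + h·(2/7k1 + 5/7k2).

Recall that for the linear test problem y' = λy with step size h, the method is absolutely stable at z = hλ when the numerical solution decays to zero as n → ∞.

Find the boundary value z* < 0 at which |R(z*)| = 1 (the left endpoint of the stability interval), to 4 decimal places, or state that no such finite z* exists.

left endpoint -3.7333.

On y'=λy, z=hλ:
  k1=λy_n ⇒ h·k1=z·y_n;  k2=λ(1+3/8z)y_n ⇒ h·k2=z(1+3/8z)y_n
  y_{n+1}/y_n = 1 + 2/7z + 5/7z(1+3/8z) = 1 + z + 15/56z²
  ⇒ R(z) = 1 + z + 15/56z².

Need |R(x)|<1, x<0.
x=-1.31: |R|=0.1497
R=1: x+15/56x²=0 ⇒ x=−56/15=-3.7333; min R=1−1/(4·15/56)=0.0667>−1
Confirm numerically:
  x=-3.461: |R|=0.74753 <1
  x=-3.293: |R|=0.61160 <1
  x=-3.118: |R|=0.48609 <1
  x=-4.260: |R|=1.60096 >1
  x=-3.924: |R|=1.20040 >1
  x=-3.919: |R|=1.19490 >1
Interval (-3.7333, 0).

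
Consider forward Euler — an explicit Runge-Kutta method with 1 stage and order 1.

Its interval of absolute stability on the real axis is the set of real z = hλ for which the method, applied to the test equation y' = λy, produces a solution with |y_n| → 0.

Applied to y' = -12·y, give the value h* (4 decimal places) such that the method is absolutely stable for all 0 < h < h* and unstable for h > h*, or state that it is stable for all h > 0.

Set f=λy, z=hλ:
  order 1, 1-stage ⇒ R(z)=1+z
  (e.g. R(-0.89)=0.11000, |R|=0.11000)

Find x<0 with |R(x)|<1.
x=-0.89: |R|=0.1100
|R(-2.08)|=1.0800 |R(-2.02)|=1.0200 |R(-1.27)|=0.2700
Bisect:
  x_lo=-2.5342 |R|=1.5342  x_hi=-0.1225 |R|=0.8775
  mid=-1.32836 |R|=0.32836 →hi
  mid=-1.93129 |R|=0.93129 →hi
  mid=-2.23275 |R|=1.23275 →lo
  mid=-2.08202 |R|=1.08202 →lo
  mid=-2.00665 |R|=1.00665 →lo
  mid=-1.96897 |R|=0.96897 →hi
  mid=-1.98781 |R|=0.98781 →hi
  mid=-1.99723 |R|=0.99723 →hi
  mid=-2.00194 |R|=1.00194 →lo
  mid=-1.99959 |R|=0.99959 →hi
  ...
  [-2.00003,-1.99988] ⇒ x*=-2.0000
Stable set (-2.0000, 0).

(-2.0000,0); λ=-12 ⇒ h* = 0.1667.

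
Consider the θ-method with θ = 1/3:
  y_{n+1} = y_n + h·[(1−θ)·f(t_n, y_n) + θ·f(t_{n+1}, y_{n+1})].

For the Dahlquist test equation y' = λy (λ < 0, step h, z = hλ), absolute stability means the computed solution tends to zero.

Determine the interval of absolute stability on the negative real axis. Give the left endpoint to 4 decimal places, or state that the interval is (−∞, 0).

z∈(-6.0000,0).

On y'=λy, z=hλ:
  y_{n+1} = y_n + z·[2/3·y_n + 1/3·y_{n+1}] ⇒ (1 − 1/3z)y_{n+1} = (1 + 2/3z)y_n
  R(z) = (1 + 2/3z)/(1 − 1/3z).

Need |R(x)|<1, x<0.
x=-1.37: |R|=0.0595
R=−1: 1+2/3x = −1+1/3x ⇒ -1/3x=2 ⇒ x=2/(-1/3)=-6.0000
Confirm numerically:
  x=-5.614: |R|=0.95519 <1
  x=-4.915: |R|=0.86292 <1
  x=-4.522: |R|=0.80351 <1
  x=-6.284: |R|=1.03059 >1
  x=-6.142: |R|=1.01553 >1
Stable set (-6.0000, 0).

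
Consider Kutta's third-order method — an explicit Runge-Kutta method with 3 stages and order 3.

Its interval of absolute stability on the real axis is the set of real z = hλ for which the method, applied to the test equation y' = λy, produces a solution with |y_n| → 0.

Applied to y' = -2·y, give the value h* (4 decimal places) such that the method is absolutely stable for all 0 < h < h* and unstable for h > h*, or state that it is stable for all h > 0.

(-2.5127,0); λ=-2 ⇒ h* = 1.2564.

With y'=λy (z=hλ):
  order 3, 3-stage ⇒ R(z)=1+z+z^2/2+z^3/6
  (e.g. R(-1.16)=0.25265, |R|=0.25265)

Need |R(x)|<1, x<0.
x=-1.16: |R|=0.2527
|R(-1.83)|=0.1770 |R(-1.73)|=0.0965 |R(-0.81)|=0.4295
Bisect:
  x_lo=-2.8825 |R|=1.7197  x_hi=-0.1604 |R|=0.8517
  mid=-1.52146 |R|=0.04897 →hi
  mid=-2.20197 |R|=0.55707 →hi
  mid=-2.54222 |R|=1.04912 →lo
  mid=-2.37209 |R|=0.78324 →hi
  mid=-2.45716 |R|=0.91091 →hi
  mid=-2.49969 |R|=0.97866 →hi
  mid=-2.52095 |R|=1.01355 →lo
  mid=-2.51032 |R|=0.99602 →hi
  mid=-2.51564 |R|=1.00476 →lo
  mid=-2.51298 |R|=1.00038 →lo
  ...
  [-2.51281,-2.51265] ⇒ x*=-2.5127
Stable set (-2.5127, 0).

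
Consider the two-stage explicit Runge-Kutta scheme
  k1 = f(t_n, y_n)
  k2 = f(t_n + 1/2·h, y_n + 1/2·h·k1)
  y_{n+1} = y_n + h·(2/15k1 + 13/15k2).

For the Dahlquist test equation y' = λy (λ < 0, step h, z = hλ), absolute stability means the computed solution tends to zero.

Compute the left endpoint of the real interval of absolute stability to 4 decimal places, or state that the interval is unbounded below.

z* = -2.3077.

With y'=λy (z=hλ):
  k1=λy_n ⇒ h·k1=z·y_n;  k2=λ(1+1/2z)y_n ⇒ h·k2=z(1+1/2z)y_n
  y_{n+1}/y_n = 1 + 2/15z + 13/15z(1+1/2z) = 1 + z + 13/30z²
  Hence R(z) = 1 + z + 13/30z².

Need |R(x)|<1, x<0.
x=-0.84: |R|=0.4658
R=1: x+13/30x²=0 ⇒ x=−30/13=-2.3077; min R=1−1/(4·13/30)=0.4231>−1
Confirm numerically:
  x=-1.813: |R|=0.61135 <1
  x=-1.644: |R|=0.52719 <1
  x=-1.143: |R|=0.42313 <1
  x=-2.756: |R|=1.53540 >1
  x=-2.605: |R|=1.33561 >1
  x=-2.477: |R|=1.18173 >1
Stable set (-2.3077, 0).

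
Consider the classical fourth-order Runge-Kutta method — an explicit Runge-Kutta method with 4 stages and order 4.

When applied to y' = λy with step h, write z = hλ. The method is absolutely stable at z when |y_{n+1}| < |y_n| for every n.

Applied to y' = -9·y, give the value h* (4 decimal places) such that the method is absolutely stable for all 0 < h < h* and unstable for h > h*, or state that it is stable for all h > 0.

(-2.7853,0); λ=-9 ⇒ h* = 0.3095.

Set f=λy, z=hλ:
  order 4, 4-stage ⇒ R(z)=1+z+z^2/2+z^3/6+z^4/24
  (e.g. R(-0.81)=0.44741, |R|=0.44741)

Boundary: |R(x)|=1, x<0.
x=-0.81: |R|=0.4474
|R(-1.55)|=0.2711 |R(-1.49)|=0.2741 |R(-1.04)|=0.3621
Bisect:
  x_lo=-3.3976 |R|=2.3897  x_hi=-0.1873 |R|=0.8292
  mid=-1.79242 |R|=0.28427 →hi
  mid=-2.59499 |R|=0.74900 →hi
  mid=-2.99627 |R|=1.36756 →lo
  mid=-2.79563 |R|=1.01570 →lo
  mid=-2.69531 |R|=0.87260 →hi
  mid=-2.74547 |R|=0.94160 →hi
  mid=-2.77055 |R|=0.97800 →hi
  mid=-2.78309 |R|=0.99668 →hi
  mid=-2.78936 |R|=1.00615 →lo
  ...
  [-2.78544,-2.78525] ⇒ x*=-2.7853
So |R|<1 on (-2.7853, 0).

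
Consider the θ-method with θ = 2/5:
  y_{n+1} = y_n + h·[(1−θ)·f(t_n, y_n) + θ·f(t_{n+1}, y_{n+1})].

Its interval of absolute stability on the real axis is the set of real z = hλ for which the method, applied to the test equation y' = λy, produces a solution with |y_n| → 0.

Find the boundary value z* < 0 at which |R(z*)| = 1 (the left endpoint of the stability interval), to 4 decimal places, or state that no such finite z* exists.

z* = -10.0000.

Set f=λy, z=hλ:
  y_{n+1} = y_n + z·[3/5·y_n + 2/5·y_{n+1}] ⇒ (1 − 2/5z)y_{n+1} = (1 + 3/5z)y_n
  ⇒ R(z) = (1 + 3/5z)/(1 − 2/5z).

Find x<0 with |R(x)|<1.
x=-0.94: |R|=0.3169
R=−1: 1+3/5x = −1+2/5x ⇒ -1/5x=2 ⇒ x=2/(-1/5)=-10.0000
Confirm numerically:
  x=-7.751: |R|=0.89030 <1
  x=-7.606: |R|=0.88156 <1
  x=-5.079: |R|=0.67535 <1
  x=-10.550: |R|=1.02107 >1
  x=-10.531: |R|=1.02037 >1
  x=-10.321: |R|=1.01252 >1
So |R|<1 on (-10.0000, 0).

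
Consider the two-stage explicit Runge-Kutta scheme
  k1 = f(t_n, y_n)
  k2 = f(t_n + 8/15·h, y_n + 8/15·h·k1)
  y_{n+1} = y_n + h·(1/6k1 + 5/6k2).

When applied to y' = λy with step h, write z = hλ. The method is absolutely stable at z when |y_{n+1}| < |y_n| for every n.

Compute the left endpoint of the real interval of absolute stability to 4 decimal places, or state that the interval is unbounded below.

left endpoint -2.2500.

On y'=λy, z=hλ:
  k1=λy_n ⇒ h·k1=z·y_n;  k2=λ(1+8/15z)y_n ⇒ h·k2=z(1+8/15z)y_n
  y_{n+1}/y_n = 1 + 1/6z + 5/6z(1+8/15z) = 1 + z + 4/9z²
  R(z) = 1 + z + 4/9z².

Need |R(x)|<1, x<0.
x=-1.68: |R|=0.5744
R=1: x+4/9x²=0 ⇒ x=−9/4=-2.2500; min R=1−1/(4·4/9)=0.4375>−1
Confirm numerically:
  x=-2.169: |R|=0.92192 <1
  x=-1.730: |R|=0.60018 <1
  x=-1.555: |R|=0.51968 <1
  x=-2.723: |R|=1.57244 >1
  x=-2.603: |R|=1.40838 >1
Interval (-2.2500, 0).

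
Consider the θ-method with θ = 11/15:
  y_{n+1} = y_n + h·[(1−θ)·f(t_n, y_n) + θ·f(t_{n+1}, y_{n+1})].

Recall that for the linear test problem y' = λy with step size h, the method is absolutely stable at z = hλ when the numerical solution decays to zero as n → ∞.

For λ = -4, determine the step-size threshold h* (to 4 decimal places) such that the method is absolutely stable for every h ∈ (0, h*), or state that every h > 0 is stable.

unbounded; (−∞, 0). Any h>0 works for λ=-4.

Set f=λy, z=hλ:
  y_{n+1} = y_n + z·[4/15·y_n + 11/15·y_{n+1}] ⇒ (1 − 11/15z)y_{n+1} = (1 + 4/15z)y_n
  Hence R(z) = (1 + 4/15z)/(1 − 11/15z).

Need |R(x)|<1, x<0.
x=-0.73: |R|=0.5245
x=-2: |R|=0.1892
x=-10: |R|=0.2000
x=-100: |R|=0.3453
θ=11/15≥1/2 ⇒ |1+4/15x|<|1−11/15x| ∀x<0 ⇒ interval (−∞,0).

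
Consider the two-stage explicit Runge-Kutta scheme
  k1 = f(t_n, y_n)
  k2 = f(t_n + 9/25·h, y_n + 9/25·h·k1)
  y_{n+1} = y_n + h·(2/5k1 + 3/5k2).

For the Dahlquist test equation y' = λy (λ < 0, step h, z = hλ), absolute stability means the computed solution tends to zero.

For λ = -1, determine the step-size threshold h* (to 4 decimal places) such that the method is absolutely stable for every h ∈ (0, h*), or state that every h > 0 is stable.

(-4.6296,0); λ=-1 ⇒ h* = (125/27)/1 = 4.6296.

Set f=λy, z=hλ:
  k1=λy_n ⇒ h·k1=z·y_n;  k2=λ(1+9/25z)y_n ⇒ h·k2=z(1+9/25z)y_n
  y_{n+1}/y_n = 1 + 2/5z + 3/5z(1+9/25z) = 1 + z + 27/125z²
  so R(z) = 1 + z + 27/125z².

Boundary: |R(x)|=1, x<0.
x=-0.78: |R|=0.3514
R=1: x+27/125x²=0 ⇒ x=−125/27=-4.6296; min R=1−1/(4·27/125)=-0.1574>−1
Confirm numerically:
  x=-3.755: |R|=0.29061 <1
  x=-2.871: |R|=0.09059 <1
  x=-2.080: |R|=0.14550 <1
  x=-4.950: |R|=1.34254 >1
  x=-4.915: |R|=1.30296 >1
So |R|<1 on (-4.6296, 0).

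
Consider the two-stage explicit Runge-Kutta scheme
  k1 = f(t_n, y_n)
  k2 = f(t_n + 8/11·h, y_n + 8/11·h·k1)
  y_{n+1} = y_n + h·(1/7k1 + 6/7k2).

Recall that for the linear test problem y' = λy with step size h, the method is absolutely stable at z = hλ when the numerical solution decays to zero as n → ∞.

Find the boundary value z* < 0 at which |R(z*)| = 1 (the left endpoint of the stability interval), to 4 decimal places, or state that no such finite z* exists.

On y'=λy, z=hλ:
  k1=λy_n ⇒ h·k1=z·y_n;  k2=λ(1+8/11z)y_n ⇒ h·k2=z(1+8/11z)y_n
  y_{n+1}/y_n = 1 + 1/7z + 6/7z(1+8/11z) = 1 + z + 48/77z²
  R(z) = 1 + z + 48/77z².

Boundary: |R(x)|=1, x<0.
x=-1.79: |R|=1.2074
R=1: x+48/77x²=0 ⇒ x=−77/48=-1.6042; min R=1−1/(4·48/77)=0.5990>−1
Confirm numerically:
  x=-1.512: |R|=0.91313 <1
  x=-0.740: |R|=0.60136 <1
  x=-0.736: |R|=0.60168 <1
  x=-2.134: |R|=1.70483 >1
  x=-2.109: |R|=1.66371 >1
Stable set (-1.6042, 0).

left endpoint -1.6042.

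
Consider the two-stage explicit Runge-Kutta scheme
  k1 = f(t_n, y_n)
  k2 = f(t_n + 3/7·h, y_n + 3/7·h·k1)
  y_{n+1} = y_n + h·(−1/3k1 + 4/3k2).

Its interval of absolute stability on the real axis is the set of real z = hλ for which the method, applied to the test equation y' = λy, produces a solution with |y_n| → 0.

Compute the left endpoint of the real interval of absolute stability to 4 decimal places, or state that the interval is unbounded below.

z* = -1.7500.

On y'=λy, z=hλ:
  k1=λy_n ⇒ h·k1=z·y_n;  k2=λ(1+3/7z)y_n ⇒ h·k2=z(1+3/7z)y_n
  y_{n+1}/y_n = 1 − 1/3z + 4/3z(1+3/7z) = 1 + z + 4/7z²
  so R(z) = 1 + z + 4/7z².

Boundary: |R(x)|=1, x<0.
x=-1.51: |R|=0.7929
R=1: x+4/7x²=0 ⇒ x=−7/4=-1.7500; min R=1−1/(4·4/7)=0.5625>−1
Confirm numerically:
  x=-1.530: |R|=0.80766 <1
  x=-1.450: |R|=0.75143 <1
  x=-1.126: |R|=0.59850 <1
  x=-0.862: |R|=0.56260 <1
  x=-2.198: |R|=1.56269 >1
  x=-1.999: |R|=1.28443 >1
So |R|<1 on (-1.7500, 0).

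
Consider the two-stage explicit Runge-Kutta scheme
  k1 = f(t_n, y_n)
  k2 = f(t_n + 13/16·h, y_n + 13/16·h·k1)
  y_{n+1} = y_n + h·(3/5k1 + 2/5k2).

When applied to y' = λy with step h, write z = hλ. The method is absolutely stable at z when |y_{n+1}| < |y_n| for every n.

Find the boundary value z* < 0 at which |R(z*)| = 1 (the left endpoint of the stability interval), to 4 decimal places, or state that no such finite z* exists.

z* = -3.0769.

Set f=λy, z=hλ:
  k1=λy_n ⇒ h·k1=z·y_n;  k2=λ(1+13/16z)y_n ⇒ h·k2=z(1+13/16z)y_n
  y_{n+1}/y_n = 1 + 3/5z + 2/5z(1+13/16z) = 1 + z + 13/40z²
  ⇒ R(z) = 1 + z + 13/40z².

Solve |R(x)|<1 on ℝ⁻.
x=-1.46: |R|=0.2328
R=1: x+13/40x²=0 ⇒ x=−40/13=-3.0769; min R=1−1/(4·13/40)=0.2308>−1
Confirm numerically:
  x=-2.367: |R|=0.45387 <1
  x=-1.845: |R|=0.26131 <1
  x=-1.783: |R|=0.25020 <1
  x=-1.454: |R|=0.23309 <1
  x=-3.231: |R|=1.16179 >1
  x=-3.110: |R|=1.03343 >1
Stable set (-3.0769, 0).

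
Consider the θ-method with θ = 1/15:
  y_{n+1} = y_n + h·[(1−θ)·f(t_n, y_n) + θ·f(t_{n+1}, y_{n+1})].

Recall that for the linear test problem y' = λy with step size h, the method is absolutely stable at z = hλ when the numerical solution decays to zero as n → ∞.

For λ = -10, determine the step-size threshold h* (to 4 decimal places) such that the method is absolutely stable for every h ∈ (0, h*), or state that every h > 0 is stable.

(-2.3077,0); λ=-10 ⇒ h* = (30/13)/10 = 0.2308.

Test eqn y'=λy, z=hλ:
  y_{n+1} = y_n + z·[14/15·y_n + 1/15·y_{n+1}] ⇒ (1 − 1/15z)y_{n+1} = (1 + 14/15z)y_n
  R(z) = (1 + 14/15z)/(1 − 1/15z).

Solve |R(x)|<1 on ℝ⁻.
x=-0.33: |R|=0.6771
R=−1: 1+14/15x = −1+1/15x ⇒ -13/15x=2 ⇒ x=2/(-13/15)=-2.3077
Confirm numerically:
  x=-2.186: |R|=0.90795 <1
  x=-2.047: |R|=0.80120 <1
  x=-1.055: |R|=0.01433 <1
  x=-2.883: |R|=1.41822 >1
  x=-2.634: |R|=1.24056 >1
  x=-2.614: |R|=1.22607 >1
Stable set (-2.3077, 0).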